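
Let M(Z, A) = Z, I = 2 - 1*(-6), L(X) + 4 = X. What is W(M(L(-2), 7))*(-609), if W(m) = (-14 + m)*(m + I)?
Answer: 24360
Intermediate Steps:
L(X) = -4 + X
I = 8 (I = 2 + 6 = 8)
W(m) = (-14 + m)*(8 + m) (W(m) = (-14 + m)*(m + 8) = (-14 + m)*(8 + m))
W(M(L(-2), 7))*(-609) = (-112 + (-4 - 2)**2 - 6*(-4 - 2))*(-609) = (-112 + (-6)**2 - 6*(-6))*(-609) = (-112 + 36 + 36)*(-609) = -40*(-609) = 24360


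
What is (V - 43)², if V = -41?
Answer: 7056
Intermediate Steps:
(V - 43)² = (-41 - 43)² = (-84)² = 7056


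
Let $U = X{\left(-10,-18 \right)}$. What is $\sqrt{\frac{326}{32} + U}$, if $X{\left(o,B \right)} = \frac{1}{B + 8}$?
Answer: $\frac{\sqrt{4035}}{20} \approx 3.1761$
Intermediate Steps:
$X{\left(o,B \right)} = \frac{1}{8 + B}$
$U = - \frac{1}{10}$ ($U = \frac{1}{8 - 18} = \frac{1}{-10} = - \frac{1}{10} \approx -0.1$)
$\sqrt{\frac{326}{32} + U} = \sqrt{\frac{326}{32} - \frac{1}{10}} = \sqrt{326 \cdot \frac{1}{32} - \frac{1}{10}} = \sqrt{\frac{163}{16} - \frac{1}{10}} = \sqrt{\frac{807}{80}} = \frac{\sqrt{4035}}{20}$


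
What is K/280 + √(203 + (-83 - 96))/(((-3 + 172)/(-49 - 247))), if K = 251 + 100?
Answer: 351/280 - 592*√6/169 ≈ -7.3269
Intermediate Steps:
K = 351
K/280 + √(203 + (-83 - 96))/(((-3 + 172)/(-49 - 247))) = 351/280 + √(203 + (-83 - 96))/(((-3 + 172)/(-49 - 247))) = 351*(1/280) + √(203 - 179)/((169/(-296))) = 351/280 + √24/((169*(-1/296))) = 351/280 + (2*√6)/(-169/296) = 351/280 + (2*√6)*(-296/169) = 351/280 - 592*√6/169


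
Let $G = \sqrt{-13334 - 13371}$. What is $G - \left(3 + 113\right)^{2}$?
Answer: $-13456 + 7 i \sqrt{545} \approx -13456.0 + 163.42 i$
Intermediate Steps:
$G = 7 i \sqrt{545}$ ($G = \sqrt{-26705} = 7 i \sqrt{545} \approx 163.42 i$)
$G - \left(3 + 113\right)^{2} = 7 i \sqrt{545} - \left(3 + 113\right)^{2} = 7 i \sqrt{545} - 116^{2} = 7 i \sqrt{545} - 13456 = -13456 + 7 i \sqrt{545}$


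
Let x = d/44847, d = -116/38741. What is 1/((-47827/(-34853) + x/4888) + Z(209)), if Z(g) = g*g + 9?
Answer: 5692096356060114/248695500770713876637 ≈ 2.2888e-5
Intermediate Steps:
d = -116/38741 (d = -116*1/38741 = -116/38741 ≈ -0.0029942)
x = -116/1737417627 (x = -116/38741/44847 = -116/38741*1/44847 = -116/1737417627 ≈ -6.6766e-8)
Z(g) = 9 + g**2 (Z(g) = g**2 + 9 = 9 + g**2)
1/((-47827/(-34853) + x/4888) + Z(209)) = 1/((-47827/(-34853) - 116/1737417627/4888) + (9 + 209**2)) = 1/((-47827*(-1/34853) - 116/1737417627*1/4888) + (9 + 43681)) = 1/((3679/2681 - 29/2123124340194) + 43690) = 1/(7810974447495977/5692096356060114 + 43690) = 1/(248695500770713876637/5692096356060114) = 5692096356060114/248695500770713876637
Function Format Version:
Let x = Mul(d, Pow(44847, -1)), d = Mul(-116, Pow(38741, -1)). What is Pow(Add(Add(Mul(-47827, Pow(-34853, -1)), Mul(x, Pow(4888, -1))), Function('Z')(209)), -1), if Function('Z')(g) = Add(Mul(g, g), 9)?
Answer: Rational(5692096356060114, 248695500770713876637) ≈ 2.2888e-5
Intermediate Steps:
d = Rational(-116, 38741) (d = Mul(-116, Rational(1, 38741)) = Rational(-116, 38741) ≈ -0.0029942)
x = Rational(-116, 1737417627) (x = Mul(Rational(-116, 38741), Pow(44847, -1)) = Mul(Rational(-116, 38741), Rational(1, 44847)) = Rational(-116, 1737417627) ≈ -6.6766e-8)
Function('Z')(g) = Add(9, Pow(g, 2)) (Function('Z')(g) = Add(Pow(g, 2), 9) = Add(9, Pow(g, 2)))
Pow(Add(Add(Mul(-47827, Pow(-34853, -1)), Mul(x, Pow(4888, -1))), Function('Z')(209)), -1) = Pow(Add(Add(Mul(-47827, Pow(-34853, -1)), Mul(Rational(-116, 1737417627), Pow(4888, -1))), Add(9, Pow(209, 2))), -1) = Pow(Add(Add(Mul(-47827, Rational(-1, 34853)), Mul(Rational(-116, 1737417627), Rational(1, 4888))), Add(9, 43681)), -1) = Pow(Add(Add(Rational(3679, 2681), Rational(-29, 2123124340194)), 43690), -1) = Pow(Add(Rational(7810974447495977, 5692096356060114), 43690), -1) = Pow(Rational(248695500770713876637, 5692096356060114), -1) = Rational(5692096356060114, 248695500770713876637)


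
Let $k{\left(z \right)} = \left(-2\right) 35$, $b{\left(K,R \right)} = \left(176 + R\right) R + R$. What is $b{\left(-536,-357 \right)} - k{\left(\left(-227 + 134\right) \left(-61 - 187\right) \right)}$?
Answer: $64330$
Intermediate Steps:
$b{\left(K,R \right)} = R + R \left(176 + R\right)$ ($b{\left(K,R \right)} = R \left(176 + R\right) + R = R + R \left(176 + R\right)$)
$k{\left(z \right)} = -70$
$b{\left(-536,-357 \right)} - k{\left(\left(-227 + 134\right) \left(-61 - 187\right) \right)} = - 357 \left(177 - 357\right) - -70 = \left(-357\right) \left(-180\right) + 70 = 64260 + 70 = 64330$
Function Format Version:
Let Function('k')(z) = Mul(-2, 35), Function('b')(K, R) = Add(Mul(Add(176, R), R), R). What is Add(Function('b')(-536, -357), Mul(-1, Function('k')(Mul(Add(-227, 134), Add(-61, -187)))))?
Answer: 64330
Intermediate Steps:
Function('b')(K, R) = Add(R, Mul(R, Add(176, R))) (Function('b')(K, R) = Add(Mul(R, Add(176, R)), R) = Add(R, Mul(R, Add(176, R))))
Function('k')(z) = -70
Add(Function('b')(-536, -357), Mul(-1, Function('k')(Mul(Add(-227, 134), Add(-61, -187))))) = Add(Mul(-357, Add(177, -357)), Mul(-1, -70)) = Add(Mul(-357, -180), 70) = Add(64260, 70) = 64330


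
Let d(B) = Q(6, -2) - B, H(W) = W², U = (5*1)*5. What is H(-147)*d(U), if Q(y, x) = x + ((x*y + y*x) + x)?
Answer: -1145277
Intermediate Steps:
U = 25 (U = 5*5 = 25)
Q(y, x) = 2*x + 2*x*y (Q(y, x) = x + ((x*y + x*y) + x) = x + (2*x*y + x) = x + (x + 2*x*y) = 2*x + 2*x*y)
d(B) = -28 - B (d(B) = 2*(-2)*(1 + 6) - B = 2*(-2)*7 - B = -28 - B)
H(-147)*d(U) = (-147)²*(-28 - 1*25) = 21609*(-28 - 25) = 21609*(-53) = -1145277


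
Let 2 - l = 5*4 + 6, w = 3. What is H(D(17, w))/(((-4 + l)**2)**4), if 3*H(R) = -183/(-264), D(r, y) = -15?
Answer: 61/99739727560704 ≈ 6.1159e-13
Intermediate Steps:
l = -24 (l = 2 - (5*4 + 6) = 2 - (20 + 6) = 2 - 1*26 = 2 - 26 = -24)
H(R) = 61/264 (H(R) = (-183/(-264))/3 = (-183*(-1/264))/3 = (1/3)*(61/88) = 61/264)
H(D(17, w))/(((-4 + l)**2)**4) = 61/(264*(((-4 - 24)**2)**4)) = 61/(264*(((-28)**2)**4)) = 61/(264*(784**4)) = (61/264)/377801998336 = (61/264)*(1/377801998336) = 61/99739727560704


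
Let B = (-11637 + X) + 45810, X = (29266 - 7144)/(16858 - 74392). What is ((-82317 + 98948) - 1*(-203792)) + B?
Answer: 2441317357/9589 ≈ 2.5460e+5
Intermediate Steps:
X = -3687/9589 (X = 22122/(-57534) = 22122*(-1/57534) = -3687/9589 ≈ -0.38450)
B = 327681210/9589 (B = (-11637 - 3687/9589) + 45810 = -111590880/9589 + 45810 = 327681210/9589 ≈ 34173.)
((-82317 + 98948) - 1*(-203792)) + B = ((-82317 + 98948) - 1*(-203792)) + 327681210/9589 = (16631 + 203792) + 327681210/9589 = 220423 + 327681210/9589 = 2441317357/9589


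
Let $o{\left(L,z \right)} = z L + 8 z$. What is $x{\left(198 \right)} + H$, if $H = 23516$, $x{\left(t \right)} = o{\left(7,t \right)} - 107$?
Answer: $26379$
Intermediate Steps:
$o{\left(L,z \right)} = 8 z + L z$ ($o{\left(L,z \right)} = L z + 8 z = 8 z + L z$)
$x{\left(t \right)} = -107 + 15 t$ ($x{\left(t \right)} = t \left(8 + 7\right) - 107 = t 15 - 107 = 15 t - 107 = -107 + 15 t$)
$x{\left(198 \right)} + H = \left(-107 + 15 \cdot 198\right) + 23516 = \left(-107 + 2970\right) + 23516 = 2863 + 23516 = 26379$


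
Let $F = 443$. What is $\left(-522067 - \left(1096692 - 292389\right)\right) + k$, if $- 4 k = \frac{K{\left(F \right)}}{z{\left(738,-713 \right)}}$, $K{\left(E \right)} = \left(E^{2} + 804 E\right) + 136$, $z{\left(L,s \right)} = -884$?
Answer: $- \frac{4689491763}{3536} \approx -1.3262 \cdot 10^{6}$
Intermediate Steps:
$K{\left(E \right)} = 136 + E^{2} + 804 E$
$k = \frac{552557}{3536}$ ($k = - \frac{\left(136 + 443^{2} + 804 \cdot 443\right) \frac{1}{-884}}{4} = - \frac{\left(136 + 196249 + 356172\right) \left(- \frac{1}{884}\right)}{4} = - \frac{552557 \left(- \frac{1}{884}\right)}{4} = \left(- \frac{1}{4}\right) \left(- \frac{552557}{884}\right) = \frac{552557}{3536} \approx 156.27$)
$\left(-522067 - \left(1096692 - 292389\right)\right) + k = \left(-522067 - \left(1096692 - 292389\right)\right) + \frac{552557}{3536} = \left(-522067 - 804303\right) + \frac{552557}{3536} = -1326370 + \frac{552557}{3536} = - \frac{4689491763}{3536}$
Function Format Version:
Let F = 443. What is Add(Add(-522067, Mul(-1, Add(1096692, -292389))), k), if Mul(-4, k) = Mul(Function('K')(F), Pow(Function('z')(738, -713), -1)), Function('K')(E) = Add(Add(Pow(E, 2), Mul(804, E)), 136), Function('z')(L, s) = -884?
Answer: Rational(-4689491763, 3536) ≈ -1.3262e+6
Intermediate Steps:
Function('K')(E) = Add(136, Pow(E, 2), Mul(804, E))
k = Rational(552557, 3536) (k = Mul(Rational(-1, 4), Mul(Add(136, Pow(443, 2), Mul(804, 443)), Pow(-884, -1))) = Mul(Rational(-1, 4), Mul(Add(136, 196249, 356172), Rational(-1, 884))) = Mul(Rational(-1, 4), Mul(552557, Rational(-1, 884))) = Mul(Rational(-1, 4), Rational(-552557, 884)) = Rational(552557, 3536) ≈ 156.27)
Add(Add(-522067, Mul(-1, Add(1096692, -292389))), k) = Add(Add(-522067, Mul(-1, Add(1096692, -292389))), Rational(552557, 3536)) = Add(Add(-522067, Mul(-1, 804303)), Rational(552557, 3536)) = Add(Add(-522067, -804303), Rational(552557, 3536)) = Add(-1326370, Rational(552557, 3536)) = Rational(-4689491763, 3536)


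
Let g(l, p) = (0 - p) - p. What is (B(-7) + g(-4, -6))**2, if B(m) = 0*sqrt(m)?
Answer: 144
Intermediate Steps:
B(m) = 0
g(l, p) = -2*p (g(l, p) = -p - p = -2*p)
(B(-7) + g(-4, -6))**2 = (0 - 2*(-6))**2 = (0 + 12)**2 = 12**2 = 144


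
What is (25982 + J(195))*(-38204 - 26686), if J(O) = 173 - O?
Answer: -1684544400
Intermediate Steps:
(25982 + J(195))*(-38204 - 26686) = (25982 + (173 - 1*195))*(-38204 - 26686) = (25982 + (173 - 195))*(-64890) = (25982 - 22)*(-64890) = 25960*(-64890) = -1684544400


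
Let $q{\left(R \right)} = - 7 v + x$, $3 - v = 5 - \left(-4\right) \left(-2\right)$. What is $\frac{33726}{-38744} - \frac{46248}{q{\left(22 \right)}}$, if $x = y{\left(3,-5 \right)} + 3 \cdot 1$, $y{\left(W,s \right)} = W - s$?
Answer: $\frac{895393503}{600532} \approx 1491.0$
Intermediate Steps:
$v = 6$ ($v = 3 - \left(5 - \left(-4\right) \left(-2\right)\right) = 3 - \left(5 - 8\right) = 3 - -3 = 3 + 3 = 6$)
$x = 11$ ($x = \left(3 - -5\right) + 3 \cdot 1 = \left(3 + 5\right) + 3 = 8 + 3 = 11$)
$q{\left(R \right)} = -31$ ($q{\left(R \right)} = \left(-7\right) 6 + 11 = -42 + 11 = -31$)
$\frac{33726}{-38744} - \frac{46248}{q{\left(22 \right)}} = \frac{33726}{-38744} - \frac{46248}{-31} = 33726 \left(- \frac{1}{38744}\right) - - \frac{46248}{31} = - \frac{16863}{19372} + \frac{46248}{31} = \frac{895393503}{600532}$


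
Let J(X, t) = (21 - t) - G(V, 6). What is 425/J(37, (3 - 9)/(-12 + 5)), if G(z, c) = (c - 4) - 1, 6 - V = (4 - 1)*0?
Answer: 2975/134 ≈ 22.201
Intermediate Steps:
V = 6 (V = 6 - (4 - 1)*0 = 6 - 3*0 = 6 - 1*0 = 6 + 0 = 6)
G(z, c) = -5 + c (G(z, c) = (-4 + c) - 1 = -5 + c)
J(X, t) = 20 - t (J(X, t) = (21 - t) - (-5 + 6) = (21 - t) - 1*1 = (21 - t) - 1 = 20 - t)
425/J(37, (3 - 9)/(-12 + 5)) = 425/(20 - (3 - 9)/(-12 + 5)) = 425/(20 - (-6)/(-7)) = 425/(20 - (-6)*(-1)/7) = 425/(20 - 1*6/7) = 425/(20 - 6/7) = 425/(134/7) = 425*(7/134) = 2975/134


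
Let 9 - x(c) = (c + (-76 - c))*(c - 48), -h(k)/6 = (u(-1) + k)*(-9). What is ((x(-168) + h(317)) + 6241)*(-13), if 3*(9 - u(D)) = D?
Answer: -96928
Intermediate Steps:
u(D) = 9 - D/3
h(k) = 504 + 54*k (h(k) = -6*((9 - 1/3*(-1)) + k)*(-9) = -6*((9 + 1/3) + k)*(-9) = -6*(28/3 + k)*(-9) = -6*(-84 - 9*k) = 504 + 54*k)
x(c) = -3639 + 76*c (x(c) = 9 - (c + (-76 - c))*(c - 48) = 9 - (-76)*(-48 + c) = 9 - (3648 - 76*c) = 9 + (-3648 + 76*c) = -3639 + 76*c)
((x(-168) + h(317)) + 6241)*(-13) = (((-3639 + 76*(-168)) + (504 + 54*317)) + 6241)*(-13) = (((-3639 - 12768) + (504 + 17118)) + 6241)*(-13) = ((-16407 + 17622) + 6241)*(-13) = (1215 + 6241)*(-13) = 7456*(-13) = -96928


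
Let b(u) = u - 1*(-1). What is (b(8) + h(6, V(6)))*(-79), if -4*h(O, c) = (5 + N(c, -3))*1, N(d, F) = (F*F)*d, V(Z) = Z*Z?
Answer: 23147/4 ≈ 5786.8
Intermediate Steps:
b(u) = 1 + u (b(u) = u + 1 = 1 + u)
V(Z) = Z²
N(d, F) = d*F² (N(d, F) = F²*d = d*F²)
h(O, c) = -5/4 - 9*c/4 (h(O, c) = -(5 + c*(-3)²)/4 = -(5 + c*9)/4 = -(5 + 9*c)/4 = -5/4 - 9*c/4)
(b(8) + h(6, V(6)))*(-79) = ((1 + 8) + (-5/4 - 9/4*6²))*(-79) = (9 + (-5/4 - 9/4*36))*(-79) = (9 + (-5/4 - 81))*(-79) = (9 - 329/4)*(-79) = -293/4*(-79) = 23147/4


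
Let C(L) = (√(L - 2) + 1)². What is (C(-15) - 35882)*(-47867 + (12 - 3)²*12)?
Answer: 1683436710 - 93790*I*√17 ≈ 1.6834e+9 - 3.8671e+5*I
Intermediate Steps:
C(L) = (1 + √(-2 + L))² (C(L) = (√(-2 + L) + 1)² = (1 + √(-2 + L))²)
(C(-15) - 35882)*(-47867 + (12 - 3)²*12) = ((1 + √(-2 - 15))² - 35882)*(-47867 + (12 - 3)²*12) = ((1 + √(-17))² - 35882)*(-47867 + 9²*12) = ((1 + I*√17)² - 35882)*(-47867 + 81*12) = (-35882 + (1 + I*√17)²)*(-47867 + 972) = (-35882 + (1 + I*√17)²)*(-46895) = 1682686390 - 46895*(1 + I*√17)²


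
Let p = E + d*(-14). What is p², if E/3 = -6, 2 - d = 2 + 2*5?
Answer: 14884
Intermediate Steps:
d = -10 (d = 2 - (2 + 2*5) = 2 - (2 + 10) = 2 - 1*12 = 2 - 12 = -10)
E = -18 (E = 3*(-6) = -18)
p = 122 (p = -18 - 10*(-14) = -18 + 140 = 122)
p² = 122² = 14884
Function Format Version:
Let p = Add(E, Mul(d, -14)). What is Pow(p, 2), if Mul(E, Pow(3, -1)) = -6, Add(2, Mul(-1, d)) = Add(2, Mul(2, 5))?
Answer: 14884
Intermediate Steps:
d = -10 (d = Add(2, Mul(-1, Add(2, Mul(2, 5)))) = Add(2, Mul(-1, Add(2, 10))) = Add(2, Mul(-1, 12)) = Add(2, -12) = -10)
E = -18 (E = Mul(3, -6) = -18)
p = 122 (p = Add(-18, Mul(-10, -14)) = Add(-18, 140) = 122)
Pow(p, 2) = Pow(122, 2) = 14884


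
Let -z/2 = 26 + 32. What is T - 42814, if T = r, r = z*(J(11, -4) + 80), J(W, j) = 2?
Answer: -52326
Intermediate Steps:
z = -116 (z = -2*(26 + 32) = -2*58 = -116)
r = -9512 (r = -116*(2 + 80) = -116*82 = -9512)
T = -9512
T - 42814 = -9512 - 42814 = -52326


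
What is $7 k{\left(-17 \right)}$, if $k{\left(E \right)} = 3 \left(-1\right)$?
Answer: $-21$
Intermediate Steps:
$k{\left(E \right)} = -3$
$7 k{\left(-17 \right)} = 7 \left(-3\right) = -21$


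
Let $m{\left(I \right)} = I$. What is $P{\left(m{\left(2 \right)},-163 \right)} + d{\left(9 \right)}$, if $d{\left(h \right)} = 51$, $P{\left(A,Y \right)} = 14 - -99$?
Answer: $164$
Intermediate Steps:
$P{\left(A,Y \right)} = 113$ ($P{\left(A,Y \right)} = 14 + 99 = 113$)
$P{\left(m{\left(2 \right)},-163 \right)} + d{\left(9 \right)} = 113 + 51 = 164$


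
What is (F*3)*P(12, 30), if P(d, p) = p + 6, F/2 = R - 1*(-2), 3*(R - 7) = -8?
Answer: 1368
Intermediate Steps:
R = 13/3 (R = 7 + (⅓)*(-8) = 7 - 8/3 = 13/3 ≈ 4.3333)
F = 38/3 (F = 2*(13/3 - 1*(-2)) = 2*(13/3 + 2) = 2*(19/3) = 38/3 ≈ 12.667)
P(d, p) = 6 + p
(F*3)*P(12, 30) = ((38/3)*3)*(6 + 30) = 38*36 = 1368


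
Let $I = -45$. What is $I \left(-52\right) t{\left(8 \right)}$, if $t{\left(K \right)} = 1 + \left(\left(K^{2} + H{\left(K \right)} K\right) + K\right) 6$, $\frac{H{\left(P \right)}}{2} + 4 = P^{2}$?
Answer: $14491620$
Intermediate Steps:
$H{\left(P \right)} = -8 + 2 P^{2}$
$t{\left(K \right)} = 1 + 6 K + 6 K^{2} + 6 K \left(-8 + 2 K^{2}\right)$ ($t{\left(K \right)} = 1 + \left(\left(K^{2} + \left(-8 + 2 K^{2}\right) K\right) + K\right) 6 = 1 + \left(\left(K^{2} + K \left(-8 + 2 K^{2}\right)\right) + K\right) 6 = 1 + \left(K + K^{2} + K \left(-8 + 2 K^{2}\right)\right) 6 = 1 + \left(6 K + 6 K^{2} + 6 K \left(-8 + 2 K^{2}\right)\right) = 1 + 6 K + 6 K^{2} + 6 K \left(-8 + 2 K^{2}\right)$)
$I \left(-52\right) t{\left(8 \right)} = \left(-45\right) \left(-52\right) \left(1 - 336 + 6 \cdot 8^{2} + 12 \cdot 8^{3}\right) = 2340 \left(1 - 336 + 6 \cdot 64 + 12 \cdot 512\right) = 2340 \left(1 - 336 + 384 + 6144\right) = 2340 \cdot 6193 = 14491620$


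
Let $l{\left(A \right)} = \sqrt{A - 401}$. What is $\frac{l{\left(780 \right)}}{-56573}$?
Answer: $- \frac{\sqrt{379}}{56573} \approx -0.00034412$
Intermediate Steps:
$l{\left(A \right)} = \sqrt{-401 + A}$
$\frac{l{\left(780 \right)}}{-56573} = \frac{\sqrt{-401 + 780}}{-56573} = \sqrt{379} \left(- \frac{1}{56573}\right) = - \frac{\sqrt{379}}{56573}$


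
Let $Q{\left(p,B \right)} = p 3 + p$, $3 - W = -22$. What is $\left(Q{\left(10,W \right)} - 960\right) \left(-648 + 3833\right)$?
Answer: $-2930200$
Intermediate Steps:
$W = 25$ ($W = 3 - -22 = 3 + 22 = 25$)
$Q{\left(p,B \right)} = 4 p$ ($Q{\left(p,B \right)} = 3 p + p = 4 p$)
$\left(Q{\left(10,W \right)} - 960\right) \left(-648 + 3833\right) = \left(4 \cdot 10 - 960\right) \left(-648 + 3833\right) = \left(40 - 960\right) 3185 = \left(-920\right) 3185 = -2930200$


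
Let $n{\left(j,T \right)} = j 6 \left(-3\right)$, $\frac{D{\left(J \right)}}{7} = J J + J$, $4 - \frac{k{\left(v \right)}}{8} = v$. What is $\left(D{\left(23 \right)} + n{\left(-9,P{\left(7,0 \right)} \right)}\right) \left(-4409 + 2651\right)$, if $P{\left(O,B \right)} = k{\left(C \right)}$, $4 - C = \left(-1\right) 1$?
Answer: $-7077708$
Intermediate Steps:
$C = 5$ ($C = 4 - \left(-1\right) 1 = 4 - -1 = 4 + 1 = 5$)
$k{\left(v \right)} = 32 - 8 v$
$P{\left(O,B \right)} = -8$ ($P{\left(O,B \right)} = 32 - 40 = -8$)
$D{\left(J \right)} = 7 J + 7 J^{2}$ ($D{\left(J \right)} = 7 \left(J J + J\right) = 7 \left(J^{2} + J\right) = 7 \left(J + J^{2}\right) = 7 J + 7 J^{2}$)
$n{\left(j,T \right)} = - 18 j$ ($n{\left(j,T \right)} = 6 j \left(-3\right) = - 18 j$)
$\left(D{\left(23 \right)} + n{\left(-9,P{\left(7,0 \right)} \right)}\right) \left(-4409 + 2651\right) = \left(7 \cdot 23 \left(1 + 23\right) - -162\right) \left(-4409 + 2651\right) = \left(7 \cdot 23 \cdot 24 + 162\right) \left(-1758\right) = \left(3864 + 162\right) \left(-1758\right) = 4026 \left(-1758\right) = -7077708$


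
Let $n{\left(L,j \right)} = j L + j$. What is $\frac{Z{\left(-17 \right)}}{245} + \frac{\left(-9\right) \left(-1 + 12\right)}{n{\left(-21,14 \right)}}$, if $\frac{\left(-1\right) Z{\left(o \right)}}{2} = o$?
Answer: $\frac{193}{392} \approx 0.49235$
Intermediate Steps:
$n{\left(L,j \right)} = j + L j$ ($n{\left(L,j \right)} = L j + j = j + L j$)
$Z{\left(o \right)} = - 2 o$
$\frac{Z{\left(-17 \right)}}{245} + \frac{\left(-9\right) \left(-1 + 12\right)}{n{\left(-21,14 \right)}} = \frac{\left(-2\right) \left(-17\right)}{245} + \frac{\left(-9\right) \left(-1 + 12\right)}{14 \left(1 - 21\right)} = 34 \cdot \frac{1}{245} + \frac{\left(-9\right) 11}{14 \left(-20\right)} = \frac{34}{245} - \frac{99}{-280} = \frac{34}{245} - - \frac{99}{280} = \frac{34}{245} + \frac{99}{280} = \frac{193}{392}$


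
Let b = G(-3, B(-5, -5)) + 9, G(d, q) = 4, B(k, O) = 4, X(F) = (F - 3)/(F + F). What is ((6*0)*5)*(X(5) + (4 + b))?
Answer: 0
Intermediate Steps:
X(F) = (-3 + F)/(2*F) (X(F) = (-3 + F)/((2*F)) = (-3 + F)*(1/(2*F)) = (-3 + F)/(2*F))
b = 13 (b = 4 + 9 = 13)
((6*0)*5)*(X(5) + (4 + b)) = ((6*0)*5)*((½)*(-3 + 5)/5 + (4 + 13)) = (0*5)*((½)*(⅕)*2 + 17) = 0*(⅕ + 17) = 0*(86/5) = 0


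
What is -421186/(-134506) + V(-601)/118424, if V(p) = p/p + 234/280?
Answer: 3491514444501/1115011698080 ≈ 3.1314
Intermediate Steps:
V(p) = 257/140 (V(p) = 1 + 234*(1/280) = 1 + 117/140 = 257/140)
-421186/(-134506) + V(-601)/118424 = -421186/(-134506) + (257/140)/118424 = -421186*(-1/134506) + (257/140)*(1/118424) = 210593/67253 + 257/16579360 = 3491514444501/1115011698080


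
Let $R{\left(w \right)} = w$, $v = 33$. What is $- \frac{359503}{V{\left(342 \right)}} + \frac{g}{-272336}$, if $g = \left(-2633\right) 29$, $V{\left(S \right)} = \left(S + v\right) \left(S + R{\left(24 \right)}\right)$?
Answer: $- \frac{43712805379}{18689058000} \approx -2.339$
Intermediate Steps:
$V{\left(S \right)} = \left(24 + S\right) \left(33 + S\right)$ ($V{\left(S \right)} = \left(S + 33\right) \left(S + 24\right) = \left(33 + S\right) \left(24 + S\right) = \left(24 + S\right) \left(33 + S\right)$)
$g = -76357$
$- \frac{359503}{V{\left(342 \right)}} + \frac{g}{-272336} = - \frac{359503}{792 + 342^{2} + 57 \cdot 342} - \frac{76357}{-272336} = - \frac{359503}{792 + 116964 + 19494} - - \frac{76357}{272336} = - \frac{359503}{137250} + \frac{76357}{272336} = - \frac{43712805379}{18689058000}$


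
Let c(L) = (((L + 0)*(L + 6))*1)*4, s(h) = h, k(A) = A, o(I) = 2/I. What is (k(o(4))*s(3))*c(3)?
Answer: 162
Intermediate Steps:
c(L) = 4*L*(6 + L) (c(L) = ((L*(6 + L))*1)*4 = (L*(6 + L))*4 = 4*L*(6 + L))
(k(o(4))*s(3))*c(3) = ((2/4)*3)*(4*3*(6 + 3)) = ((2*(1/4))*3)*(4*3*9) = ((1/2)*3)*108 = (3/2)*108 = 162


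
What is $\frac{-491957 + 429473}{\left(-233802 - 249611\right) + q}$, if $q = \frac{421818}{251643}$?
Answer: $\frac{1747073468}{13516341749} \approx 0.12926$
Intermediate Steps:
$q = \frac{140606}{83881}$ ($q = 421818 \cdot \frac{1}{251643} = \frac{140606}{83881} \approx 1.6763$)
$\frac{-491957 + 429473}{\left(-233802 - 249611\right) + q} = \frac{-491957 + 429473}{\left(-233802 - 249611\right) + \frac{140606}{83881}} = - \frac{62484}{-483413 + \frac{140606}{83881}} = - \frac{62484}{- \frac{40549025247}{83881}} = \left(-62484\right) \left(- \frac{83881}{40549025247}\right) = \frac{1747073468}{13516341749}$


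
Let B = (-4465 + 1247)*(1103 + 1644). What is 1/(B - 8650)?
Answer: -1/8848496 ≈ -1.1301e-7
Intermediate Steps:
B = -8839846 (B = -3218*2747 = -8839846)
1/(B - 8650) = 1/(-8839846 - 8650) = 1/(-8848496) = -1/8848496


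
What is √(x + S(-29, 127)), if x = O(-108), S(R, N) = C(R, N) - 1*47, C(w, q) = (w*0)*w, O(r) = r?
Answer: I*√155 ≈ 12.45*I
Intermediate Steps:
C(w, q) = 0 (C(w, q) = 0*w = 0)
S(R, N) = -47 (S(R, N) = 0 - 1*47 = 0 - 47 = -47)
x = -108
√(x + S(-29, 127)) = √(-108 - 47) = √(-155) = I*√155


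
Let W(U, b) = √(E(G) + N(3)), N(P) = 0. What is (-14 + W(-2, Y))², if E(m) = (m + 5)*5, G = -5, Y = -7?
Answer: 196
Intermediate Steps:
E(m) = 25 + 5*m (E(m) = (5 + m)*5 = 25 + 5*m)
W(U, b) = 0 (W(U, b) = √((25 + 5*(-5)) + 0) = √((25 - 25) + 0) = √(0 + 0) = √0 = 0)
(-14 + W(-2, Y))² = (-14 + 0)² = (-14)² = 196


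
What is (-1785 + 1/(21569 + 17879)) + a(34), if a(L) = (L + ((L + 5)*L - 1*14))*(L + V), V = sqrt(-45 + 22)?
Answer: 1734883593/39448 + 1346*I*sqrt(23) ≈ 43979.0 + 6455.2*I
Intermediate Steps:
V = I*sqrt(23) (V = sqrt(-23) = I*sqrt(23) ≈ 4.7958*I)
a(L) = (L + I*sqrt(23))*(-14 + L + L*(5 + L)) (a(L) = (L + ((L + 5)*L - 1*14))*(L + I*sqrt(23)) = (L + ((5 + L)*L - 14))*(L + I*sqrt(23)) = (L + (L*(5 + L) - 14))*(L + I*sqrt(23)) = (L + (-14 + L*(5 + L)))*(L + I*sqrt(23)) = (-14 + L + L*(5 + L))*(L + I*sqrt(23)) = (L + I*sqrt(23))*(-14 + L + L*(5 + L)))
(-1785 + 1/(21569 + 17879)) + a(34) = (-1785 + 1/(21569 + 17879)) + (34**3 - 14*34 + 6*34**2 - 14*I*sqrt(23) + I*sqrt(23)*34**2 + 6*I*34*sqrt(23)) = (-1785 + 1/39448) + (39304 - 476 + 6*1156 - 14*I*sqrt(23) + I*sqrt(23)*1156 + 204*I*sqrt(23)) = (-1785 + 1/39448) + (39304 - 476 + 6936 - 14*I*sqrt(23) + 1156*I*sqrt(23) + 204*I*sqrt(23)) = -70414679/39448 + (45764 + 1346*I*sqrt(23)) = 1734883593/39448 + 1346*I*sqrt(23)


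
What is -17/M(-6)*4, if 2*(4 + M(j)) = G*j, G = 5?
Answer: 68/19 ≈ 3.5789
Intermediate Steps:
M(j) = -4 + 5*j/2 (M(j) = -4 + (5*j)/2 = -4 + 5*j/2)
-17/M(-6)*4 = -17/(-4 + (5/2)*(-6))*4 = -17/(-4 - 15)*4 = -17/(-19)*4 = -17*(-1/19)*4 = (17/19)*4 = 68/19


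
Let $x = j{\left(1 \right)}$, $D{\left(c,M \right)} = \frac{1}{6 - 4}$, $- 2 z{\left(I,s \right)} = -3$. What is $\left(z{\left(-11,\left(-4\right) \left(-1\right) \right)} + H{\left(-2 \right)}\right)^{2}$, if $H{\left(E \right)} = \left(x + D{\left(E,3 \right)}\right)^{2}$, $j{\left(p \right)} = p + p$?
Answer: $\frac{961}{16} \approx 60.063$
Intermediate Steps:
$z{\left(I,s \right)} = \frac{3}{2}$ ($z{\left(I,s \right)} = \left(- \frac{1}{2}\right) \left(-3\right) = \frac{3}{2}$)
$D{\left(c,M \right)} = \frac{1}{2}$
$j{\left(p \right)} = 2 p$
$x = 2$ ($x = 2 \cdot 1 = 2$)
$H{\left(E \right)} = \frac{25}{4}$ ($H{\left(E \right)} = \left(2 + \frac{1}{2}\right)^{2} = \left(\frac{5}{2}\right)^{2} = \frac{25}{4}$)
$\left(z{\left(-11,\left(-4\right) \left(-1\right) \right)} + H{\left(-2 \right)}\right)^{2} = \left(\frac{3}{2} + \frac{25}{4}\right)^{2} = \left(\frac{31}{4}\right)^{2} = \frac{961}{16}$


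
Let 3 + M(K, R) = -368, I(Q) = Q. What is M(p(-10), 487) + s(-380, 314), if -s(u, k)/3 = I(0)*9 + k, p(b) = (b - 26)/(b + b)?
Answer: -1313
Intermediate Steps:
p(b) = (-26 + b)/(2*b) (p(b) = (-26 + b)/((2*b)) = (-26 + b)*(1/(2*b)) = (-26 + b)/(2*b))
M(K, R) = -371 (M(K, R) = -3 - 368 = -371)
s(u, k) = -3*k (s(u, k) = -3*(0*9 + k) = -3*(0 + k) = -3*k)
M(p(-10), 487) + s(-380, 314) = -371 - 3*314 = -371 - 942 = -1313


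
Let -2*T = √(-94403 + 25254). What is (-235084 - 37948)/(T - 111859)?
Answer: 122164345952/50049812673 - 546064*I*√69149/50049812673 ≈ 2.4409 - 0.002869*I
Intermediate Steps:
T = -I*√69149/2 (T = -√(-94403 + 25254)/2 = -I*√69149/2 ≈ -131.48*I)
(-235084 - 37948)/(T - 111859) = (-235084 - 37948)/(-I*√69149/2 - 111859) = -273032/(-111859 - I*√69149/2)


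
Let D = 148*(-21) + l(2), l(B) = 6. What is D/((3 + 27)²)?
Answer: -517/150 ≈ -3.4467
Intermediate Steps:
D = -3102 (D = 148*(-21) + 6 = -3108 + 6 = -3102)
D/((3 + 27)²) = -3102/(3 + 27)² = -3102/(30²) = -3102/900 = -3102*1/900 = -517/150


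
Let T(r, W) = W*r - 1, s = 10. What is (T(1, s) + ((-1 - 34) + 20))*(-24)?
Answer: 144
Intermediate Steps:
T(r, W) = -1 + W*r
(T(1, s) + ((-1 - 34) + 20))*(-24) = ((-1 + 10*1) + ((-1 - 34) + 20))*(-24) = ((-1 + 10) + (-35 + 20))*(-24) = (9 - 15)*(-24) = -6*(-24) = 144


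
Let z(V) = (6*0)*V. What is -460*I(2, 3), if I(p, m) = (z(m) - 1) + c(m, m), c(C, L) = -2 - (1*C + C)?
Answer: 4140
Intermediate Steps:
c(C, L) = -2 - 2*C (c(C, L) = -2 - (C + C) = -2 - 2*C)
z(V) = 0 (z(V) = 0*V = 0)
I(p, m) = -3 - 2*m (I(p, m) = (0 - 1) + (-2 - 2*m) = -1 + (-2 - 2*m) = -3 - 2*m)
-460*I(2, 3) = -460*(-3 - 2*3) = -460*(-3 - 6) = -460*(-9) = 4140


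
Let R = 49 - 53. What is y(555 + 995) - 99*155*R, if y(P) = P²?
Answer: 2463880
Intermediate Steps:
R = -4
y(555 + 995) - 99*155*R = (555 + 995)² - 99*155*(-4) = 1550² - 15345*(-4) = 2402500 - 1*(-61380) = 2402500 + 61380 = 2463880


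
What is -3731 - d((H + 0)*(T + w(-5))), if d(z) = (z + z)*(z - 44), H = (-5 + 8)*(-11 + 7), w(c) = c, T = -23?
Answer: -199955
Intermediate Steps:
H = -12 (H = 3*(-4) = -12)
d(z) = 2*z*(-44 + z) (d(z) = (2*z)*(-44 + z) = 2*z*(-44 + z))
-3731 - d((H + 0)*(T + w(-5))) = -3731 - 2*(-12 + 0)*(-23 - 5)*(-44 + (-12 + 0)*(-23 - 5)) = -3731 - 2*(-12*(-28))*(-44 - 12*(-28)) = -3731 - 2*336*(-44 + 336) = -3731 - 2*336*292 = -3731 - 1*196224 = -3731 - 196224 = -199955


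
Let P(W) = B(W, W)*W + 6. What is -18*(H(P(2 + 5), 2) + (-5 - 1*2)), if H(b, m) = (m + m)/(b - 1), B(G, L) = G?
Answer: 374/3 ≈ 124.67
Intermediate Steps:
P(W) = 6 + W² (P(W) = W*W + 6 = W² + 6 = 6 + W²)
H(b, m) = 2*m/(-1 + b) (H(b, m) = (2*m)/(-1 + b) = 2*m/(-1 + b))
-18*(H(P(2 + 5), 2) + (-5 - 1*2)) = -18*(2*2/(-1 + (6 + (2 + 5)²)) + (-5 - 1*2)) = -18*(2*2/(-1 + (6 + 7²)) + (-5 - 2)) = -18*(2*2/(-1 + (6 + 49)) - 7) = -18*(2*2/(-1 + 55) - 7) = -18*(2*2/54 - 7) = -18*(2*2*(1/54) - 7) = -18*(2/27 - 7) = -18*(-187/27) = 374/3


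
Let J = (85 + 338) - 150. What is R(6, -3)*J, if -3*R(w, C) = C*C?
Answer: -819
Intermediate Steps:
R(w, C) = -C²/3 (R(w, C) = -C*C/3 = -C²/3)
J = 273 (J = 423 - 150 = 273)
R(6, -3)*J = -⅓*(-3)²*273 = -⅓*9*273 = -3*273 = -819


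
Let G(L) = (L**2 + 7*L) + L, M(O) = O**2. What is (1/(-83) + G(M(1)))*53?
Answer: 39538/83 ≈ 476.36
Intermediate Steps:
G(L) = L**2 + 8*L
(1/(-83) + G(M(1)))*53 = (1/(-83) + 1**2*(8 + 1**2))*53 = (-1/83 + 1*(8 + 1))*53 = (-1/83 + 1*9)*53 = (-1/83 + 9)*53 = (746/83)*53 = 39538/83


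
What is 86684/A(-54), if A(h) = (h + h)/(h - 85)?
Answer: 3012269/27 ≈ 1.1157e+5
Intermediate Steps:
A(h) = 2*h/(-85 + h) (A(h) = (2*h)/(-85 + h) = 2*h/(-85 + h))
86684/A(-54) = 86684/((2*(-54)/(-85 - 54))) = 86684/((2*(-54)/(-139))) = 86684/((2*(-54)*(-1/139))) = 86684/(108/139) = 86684*(139/108) = 3012269/27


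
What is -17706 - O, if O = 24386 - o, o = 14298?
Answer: -27794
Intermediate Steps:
O = 10088 (O = 24386 - 1*14298 = 24386 - 14298 = 10088)
-17706 - O = -17706 - 1*10088 = -17706 - 10088 = -27794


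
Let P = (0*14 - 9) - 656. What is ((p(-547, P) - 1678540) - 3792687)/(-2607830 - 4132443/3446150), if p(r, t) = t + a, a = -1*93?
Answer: 18857281107750/8986977486943 ≈ 2.0983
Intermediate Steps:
a = -93
P = -665 (P = (0 - 9) - 656 = -9 - 656 = -665)
p(r, t) = -93 + t (p(r, t) = t - 93 = -93 + t)
((p(-547, P) - 1678540) - 3792687)/(-2607830 - 4132443/3446150) = (((-93 - 665) - 1678540) - 3792687)/(-2607830 - 4132443/3446150) = ((-758 - 1678540) - 3792687)/(-2607830 - 4132443*1/3446150) = (-1679298 - 3792687)/(-2607830 - 4132443/3446150) = -5471985/(-8986977486943/3446150) = -5471985*(-3446150/8986977486943) = 18857281107750/8986977486943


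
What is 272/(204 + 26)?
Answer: 136/115 ≈ 1.1826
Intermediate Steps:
272/(204 + 26) = 272/230 = (1/230)*272 = 136/115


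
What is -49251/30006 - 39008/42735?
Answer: -121304279/47492830 ≈ -2.5542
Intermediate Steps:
-49251/30006 - 39008/42735 = -49251*1/30006 - 39008*1/42735 = -16417/10002 - 39008/42735 = -121304279/47492830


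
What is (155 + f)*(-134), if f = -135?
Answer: -2680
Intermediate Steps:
(155 + f)*(-134) = (155 - 135)*(-134) = 20*(-134) = -2680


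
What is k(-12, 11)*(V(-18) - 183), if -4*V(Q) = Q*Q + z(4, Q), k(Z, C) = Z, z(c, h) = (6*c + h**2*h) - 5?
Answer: -14271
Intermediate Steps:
z(c, h) = -5 + h**3 + 6*c (z(c, h) = (6*c + h**3) - 5 = (h**3 + 6*c) - 5 = -5 + h**3 + 6*c)
V(Q) = -19/4 - Q**2/4 - Q**3/4 (V(Q) = -(Q*Q + (-5 + Q**3 + 6*4))/4 = -(Q**2 + (-5 + Q**3 + 24))/4 = -(Q**2 + (19 + Q**3))/4 = -(19 + Q**2 + Q**3)/4 = -19/4 - Q**2/4 - Q**3/4)
k(-12, 11)*(V(-18) - 183) = -12*((-19/4 - 1/4*(-18)**2 - 1/4*(-18)**3) - 183) = -12*((-19/4 - 1/4*324 - 1/4*(-5832)) - 183) = -12*((-19/4 - 81 + 1458) - 183) = -12*(5489/4 - 183) = -12*4757/4 = -14271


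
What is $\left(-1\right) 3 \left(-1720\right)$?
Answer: $5160$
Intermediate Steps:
$\left(-1\right) 3 \left(-1720\right) = \left(-3\right) \left(-1720\right) = 5160$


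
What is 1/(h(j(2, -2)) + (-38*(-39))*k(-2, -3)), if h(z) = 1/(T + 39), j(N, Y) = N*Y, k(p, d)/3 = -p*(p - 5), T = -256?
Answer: -217/13506949 ≈ -1.6066e-5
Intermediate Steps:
k(p, d) = -3*p*(-5 + p) (k(p, d) = 3*(-p*(p - 5)) = 3*(-p*(-5 + p)) = -3*p*(-5 + p))
h(z) = -1/217 (h(z) = 1/(-256 + 39) = 1/(-217) = -1/217)
1/(h(j(2, -2)) + (-38*(-39))*k(-2, -3)) = 1/(-1/217 + (-38*(-39))*(3*(-2)*(5 - 1*(-2)))) = 1/(-1/217 + 1482*(3*(-2)*(5 + 2))) = 1/(-1/217 + 1482*(3*(-2)*7)) = 1/(-1/217 + 1482*(-42)) = 1/(-1/217 - 62244) = 1/(-13506949/217) = -217/13506949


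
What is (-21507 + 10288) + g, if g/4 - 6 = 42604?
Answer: 159221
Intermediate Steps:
g = 170440 (g = 24 + 4*42604 = 24 + 170416 = 170440)
(-21507 + 10288) + g = (-21507 + 10288) + 170440 = -11219 + 170440 = 159221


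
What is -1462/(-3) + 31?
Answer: 1555/3 ≈ 518.33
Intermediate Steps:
-1462/(-3) + 31 = -1462*(-1)/3 + 31 = -43*(-34/3) + 31 = 1462/3 + 31 = 1555/3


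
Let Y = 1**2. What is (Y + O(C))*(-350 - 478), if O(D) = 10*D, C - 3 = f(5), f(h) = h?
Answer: -67068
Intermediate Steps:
C = 8 (C = 3 + 5 = 8)
Y = 1
(Y + O(C))*(-350 - 478) = (1 + 10*8)*(-350 - 478) = (1 + 80)*(-828) = 81*(-828) = -67068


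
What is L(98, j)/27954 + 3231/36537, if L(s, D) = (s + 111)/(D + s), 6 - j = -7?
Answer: 3344362249/37790146026 ≈ 0.088498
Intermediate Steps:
j = 13 (j = 6 - 1*(-7) = 6 + 7 = 13)
L(s, D) = (111 + s)/(D + s)
L(98, j)/27954 + 3231/36537 = ((111 + 98)/(13 + 98))/27954 + 3231/36537 = (209/111)*(1/27954) + 3231*(1/36537) = ((1/111)*209)*(1/27954) + 1077/12179 = (209/111)*(1/27954) + 1077/12179 = 209/3102894 + 1077/12179 = 3344362249/37790146026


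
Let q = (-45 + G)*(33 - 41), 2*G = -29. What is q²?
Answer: 226576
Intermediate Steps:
G = -29/2 (G = (½)*(-29) = -29/2 ≈ -14.500)
q = 476 (q = (-45 - 29/2)*(33 - 41) = -119/2*(-8) = 476)
q² = 476² = 226576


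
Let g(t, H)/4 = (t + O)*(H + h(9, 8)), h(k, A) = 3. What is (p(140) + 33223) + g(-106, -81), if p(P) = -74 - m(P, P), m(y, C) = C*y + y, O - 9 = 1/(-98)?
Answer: 2140133/49 ≈ 43676.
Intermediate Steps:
O = 881/98 (O = 9 + 1/(-98) = 9 - 1/98 = 881/98 ≈ 8.9898)
m(y, C) = y + C*y
g(t, H) = 4*(3 + H)*(881/98 + t) (g(t, H) = 4*((t + 881/98)*(H + 3)) = 4*((881/98 + t)*(3 + H)) = 4*((3 + H)*(881/98 + t)) = 4*(3 + H)*(881/98 + t))
p(P) = -74 - P*(1 + P)
(p(140) + 33223) + g(-106, -81) = ((-74 - 1*140*(1 + 140)) + 33223) + (5286/49 + 12*(-106) + (1762/49)*(-81) + 4*(-81)*(-106)) = ((-74 - 1*140*141) + 33223) + (5286/49 - 1272 - 142722/49 + 34344) = ((-74 - 19740) + 33223) + 1483092/49 = (-19814 + 33223) + 1483092/49 = 13409 + 1483092/49 = 2140133/49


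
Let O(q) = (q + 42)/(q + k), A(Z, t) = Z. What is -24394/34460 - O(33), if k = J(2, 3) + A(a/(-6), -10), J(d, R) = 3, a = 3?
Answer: -3450487/1223330 ≈ -2.8206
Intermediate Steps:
k = 5/2 (k = 3 + 3/(-6) = 3 + 3*(-⅙) = 3 - ½ = 5/2 ≈ 2.5000)
O(q) = (42 + q)/(5/2 + q) (O(q) = (q + 42)/(q + 5/2) = (42 + q)/(5/2 + q))
-24394/34460 - O(33) = -24394/34460 - 2*(42 + 33)/(5 + 2*33) = -24394*1/34460 - 2*75/(5 + 66) = -12197/17230 - 2*75/71 = -12197/17230 - 1*150/71 = -12197/17230 - 150/71 = -3450487/1223330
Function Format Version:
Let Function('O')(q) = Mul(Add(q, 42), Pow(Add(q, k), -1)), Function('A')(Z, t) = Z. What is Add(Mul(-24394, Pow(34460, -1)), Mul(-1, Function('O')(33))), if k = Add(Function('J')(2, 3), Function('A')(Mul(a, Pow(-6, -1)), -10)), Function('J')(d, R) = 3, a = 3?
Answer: Rational(-3450487, 1223330) ≈ -2.8206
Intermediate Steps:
k = Rational(5, 2) (k = Add(3, Mul(3, Pow(-6, -1))) = Add(3, Mul(3, Rational(-1, 6))) = Add(3, Rational(-1, 2)) = Rational(5, 2) ≈ 2.5000)
Function('O')(q) = Mul(Pow(Add(Rational(5, 2), q), -1), Add(42, q)) (Function('O')(q) = Mul(Add(q, 42), Pow(Add(q, Rational(5, 2)), -1)) = Mul(Add(42, q), Pow(Add(Rational(5, 2), q), -1)) = Mul(Pow(Add(Rational(5, 2), q), -1), Add(42, q)))
Add(Mul(-24394, Pow(34460, -1)), Mul(-1, Function('O')(33))) = Add(Mul(-24394, Pow(34460, -1)), Mul(-1, Mul(2, Pow(Add(5, Mul(2, 33)), -1), Add(42, 33)))) = Add(Mul(-24394, Rational(1, 34460)), Mul(-1, Mul(2, Pow(Add(5, 66), -1), 75))) = Add(Rational(-12197, 17230), Mul(-1, Mul(2, Pow(71, -1), 75))) = Add(Rational(-12197, 17230), Mul(-1, Mul(2, Rational(1, 71), 75))) = Add(Rational(-12197, 17230), Mul(-1, Rational(150, 71))) = Add(Rational(-12197, 17230), Rational(-150, 71)) = Rational(-3450487, 1223330)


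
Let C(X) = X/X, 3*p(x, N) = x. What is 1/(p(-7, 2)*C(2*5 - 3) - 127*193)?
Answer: -3/73540 ≈ -4.0794e-5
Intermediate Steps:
p(x, N) = x/3
C(X) = 1
1/(p(-7, 2)*C(2*5 - 3) - 127*193) = 1/(((⅓)*(-7))*1 - 127*193) = 1/(-7/3*1 - 24511) = 1/(-7/3 - 24511) = 1/(-73540/3) = -3/73540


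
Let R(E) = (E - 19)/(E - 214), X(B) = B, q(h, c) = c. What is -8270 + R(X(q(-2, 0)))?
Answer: -1769761/214 ≈ -8269.9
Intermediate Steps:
R(E) = (-19 + E)/(-214 + E)
-8270 + R(X(q(-2, 0))) = -8270 + (-19 + 0)/(-214 + 0) = -8270 - 19/(-214) = -8270 - 1/214*(-19) = -8270 + 19/214 = -1769761/214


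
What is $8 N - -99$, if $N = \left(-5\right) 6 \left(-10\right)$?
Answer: $2499$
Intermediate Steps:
$N = 300$ ($N = \left(-30\right) \left(-10\right) = 300$)
$8 N - -99 = 8 \cdot 300 - -99 = 2400 + 99 = 2499$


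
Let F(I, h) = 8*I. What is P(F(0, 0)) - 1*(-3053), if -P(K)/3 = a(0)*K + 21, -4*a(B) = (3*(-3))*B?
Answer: 2990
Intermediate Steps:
a(B) = 9*B/4 (a(B) = -3*(-3)*B/4 = -(-9)*B/4 = 9*B/4)
P(K) = -63 (P(K) = -3*(((9/4)*0)*K + 21) = -3*(0*K + 21) = -3*(0 + 21) = -3*21 = -63)
P(F(0, 0)) - 1*(-3053) = -63 - 1*(-3053) = -63 + 3053 = 2990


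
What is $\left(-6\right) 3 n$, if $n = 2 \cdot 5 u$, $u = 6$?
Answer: $-1080$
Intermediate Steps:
$n = 60$ ($n = 2 \cdot 5 \cdot 6 = 10 \cdot 6 = 60$)
$\left(-6\right) 3 n = \left(-6\right) 3 \cdot 60 = \left(-18\right) 60 = -1080$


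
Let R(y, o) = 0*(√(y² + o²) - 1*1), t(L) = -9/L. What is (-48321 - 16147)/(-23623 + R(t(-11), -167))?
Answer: 64468/23623 ≈ 2.7290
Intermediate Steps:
R(y, o) = 0 (R(y, o) = 0*(√(o² + y²) - 1) = 0*(-1 + √(o² + y²)) = 0)
(-48321 - 16147)/(-23623 + R(t(-11), -167)) = (-48321 - 16147)/(-23623 + 0) = -64468/(-23623) = -64468*(-1/23623) = 64468/23623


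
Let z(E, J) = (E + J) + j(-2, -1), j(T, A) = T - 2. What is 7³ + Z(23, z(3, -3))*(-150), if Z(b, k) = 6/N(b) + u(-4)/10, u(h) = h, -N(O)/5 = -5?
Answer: 367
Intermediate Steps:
N(O) = 25 (N(O) = -5*(-5) = 25)
j(T, A) = -2 + T
z(E, J) = -4 + E + J (z(E, J) = (E + J) + (-2 - 2) = (E + J) - 4 = -4 + E + J)
Z(b, k) = -4/25 (Z(b, k) = 6/25 - 4/10 = 6*(1/25) - 4*⅒ = 6/25 - ⅖ = -4/25)
7³ + Z(23, z(3, -3))*(-150) = 7³ - 4/25*(-150) = 343 + 24 = 367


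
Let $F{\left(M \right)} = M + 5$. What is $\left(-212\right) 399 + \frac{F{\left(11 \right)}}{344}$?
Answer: $- \frac{3637282}{43} \approx -84588.0$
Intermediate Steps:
$F{\left(M \right)} = 5 + M$
$\left(-212\right) 399 + \frac{F{\left(11 \right)}}{344} = \left(-212\right) 399 + \frac{5 + 11}{344} = -84588 + 16 \cdot \frac{1}{344} = -84588 + \frac{2}{43} = - \frac{3637282}{43}$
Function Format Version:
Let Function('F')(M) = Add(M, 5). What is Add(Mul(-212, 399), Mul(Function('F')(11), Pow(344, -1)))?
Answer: Rational(-3637282, 43) ≈ -84588.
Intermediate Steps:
Function('F')(M) = Add(5, M)
Add(Mul(-212, 399), Mul(Function('F')(11), Pow(344, -1))) = Add(Mul(-212, 399), Mul(Add(5, 11), Pow(344, -1))) = Add(-84588, Mul(16, Rational(1, 344))) = Add(-84588, Rational(2, 43)) = Rational(-3637282, 43)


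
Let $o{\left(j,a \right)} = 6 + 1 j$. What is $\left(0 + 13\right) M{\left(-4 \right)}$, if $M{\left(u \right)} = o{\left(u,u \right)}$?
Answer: $26$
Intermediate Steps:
$o{\left(j,a \right)} = 6 + j$
$M{\left(u \right)} = 6 + u$
$\left(0 + 13\right) M{\left(-4 \right)} = \left(0 + 13\right) \left(6 - 4\right) = 13 \cdot 2 = 26$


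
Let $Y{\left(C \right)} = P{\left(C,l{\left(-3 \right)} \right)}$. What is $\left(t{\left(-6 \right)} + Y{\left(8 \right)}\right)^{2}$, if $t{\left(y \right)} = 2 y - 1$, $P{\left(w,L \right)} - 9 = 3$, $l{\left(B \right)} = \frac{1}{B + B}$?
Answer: $1$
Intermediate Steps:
$l{\left(B \right)} = \frac{1}{2 B}$
$P{\left(w,L \right)} = 12$ ($P{\left(w,L \right)} = 9 + 3 = 12$)
$Y{\left(C \right)} = 12$
$t{\left(y \right)} = -1 + 2 y$
$\left(t{\left(-6 \right)} + Y{\left(8 \right)}\right)^{2} = \left(\left(-1 + 2 \left(-6\right)\right) + 12\right)^{2} = \left(\left(-1 - 12\right) + 12\right)^{2} = \left(-13 + 12\right)^{2} = \left(-1\right)^{2} = 1$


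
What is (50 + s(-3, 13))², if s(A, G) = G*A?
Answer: 121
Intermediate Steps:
s(A, G) = A*G
(50 + s(-3, 13))² = (50 - 3*13)² = (50 - 39)² = 11² = 121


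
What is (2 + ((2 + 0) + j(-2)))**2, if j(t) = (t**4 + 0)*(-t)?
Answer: 1296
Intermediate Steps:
j(t) = -t**5 (j(t) = t**4*(-t) = -t**5)
(2 + ((2 + 0) + j(-2)))**2 = (2 + ((2 + 0) - 1*(-2)**5))**2 = (2 + (2 - 1*(-32)))**2 = (2 + (2 + 32))**2 = (2 + 34)**2 = 36**2 = 1296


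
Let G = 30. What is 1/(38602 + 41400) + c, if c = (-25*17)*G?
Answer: -1020025499/80002 ≈ -12750.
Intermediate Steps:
c = -12750 (c = -25*17*30 = -425*30 = -12750)
1/(38602 + 41400) + c = 1/(38602 + 41400) - 12750 = 1/80002 - 12750 = -1020025499/80002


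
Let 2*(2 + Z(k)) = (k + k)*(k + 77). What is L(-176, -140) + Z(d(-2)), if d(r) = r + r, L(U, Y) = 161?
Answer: -133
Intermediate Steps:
d(r) = 2*r
Z(k) = -2 + k*(77 + k) (Z(k) = -2 + ((k + k)*(k + 77))/2 = -2 + ((2*k)*(77 + k))/2 = -2 + (2*k*(77 + k))/2 = -2 + k*(77 + k))
L(-176, -140) + Z(d(-2)) = 161 + (-2 + (2*(-2))² + 77*(2*(-2))) = 161 + (-2 + (-4)² + 77*(-4)) = 161 + (-2 + 16 - 308) = 161 - 294 = -133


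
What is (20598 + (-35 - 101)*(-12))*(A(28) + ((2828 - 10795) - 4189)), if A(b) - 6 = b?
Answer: -269472060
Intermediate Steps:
A(b) = 6 + b
(20598 + (-35 - 101)*(-12))*(A(28) + ((2828 - 10795) - 4189)) = (20598 + (-35 - 101)*(-12))*((6 + 28) + ((2828 - 10795) - 4189)) = (20598 - 136*(-12))*(34 + (-7967 - 4189)) = (20598 + 1632)*(34 - 12156) = 22230*(-12122) = -269472060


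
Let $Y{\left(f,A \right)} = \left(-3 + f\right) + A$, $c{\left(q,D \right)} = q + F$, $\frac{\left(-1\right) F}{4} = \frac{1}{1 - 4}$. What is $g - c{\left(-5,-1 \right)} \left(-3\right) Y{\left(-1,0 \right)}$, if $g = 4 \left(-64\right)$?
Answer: $-212$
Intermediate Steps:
$F = \frac{4}{3}$ ($F = - \frac{4}{1 - 4} = - \frac{4}{-3} = \left(-4\right) \left(- \frac{1}{3}\right) = \frac{4}{3} \approx 1.3333$)
$g = -256$
$c{\left(q,D \right)} = \frac{4}{3} + q$ ($c{\left(q,D \right)} = q + \frac{4}{3} = \frac{4}{3} + q$)
$Y{\left(f,A \right)} = -3 + A + f$
$g - c{\left(-5,-1 \right)} \left(-3\right) Y{\left(-1,0 \right)} = -256 - \left(\frac{4}{3} - 5\right) \left(-3\right) \left(-3 + 0 - 1\right) = -256 - \left(- \frac{11}{3}\right) \left(-3\right) \left(-4\right) = -256 - 11 \left(-4\right) = -256 - -44 = -256 + 44 = -212$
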